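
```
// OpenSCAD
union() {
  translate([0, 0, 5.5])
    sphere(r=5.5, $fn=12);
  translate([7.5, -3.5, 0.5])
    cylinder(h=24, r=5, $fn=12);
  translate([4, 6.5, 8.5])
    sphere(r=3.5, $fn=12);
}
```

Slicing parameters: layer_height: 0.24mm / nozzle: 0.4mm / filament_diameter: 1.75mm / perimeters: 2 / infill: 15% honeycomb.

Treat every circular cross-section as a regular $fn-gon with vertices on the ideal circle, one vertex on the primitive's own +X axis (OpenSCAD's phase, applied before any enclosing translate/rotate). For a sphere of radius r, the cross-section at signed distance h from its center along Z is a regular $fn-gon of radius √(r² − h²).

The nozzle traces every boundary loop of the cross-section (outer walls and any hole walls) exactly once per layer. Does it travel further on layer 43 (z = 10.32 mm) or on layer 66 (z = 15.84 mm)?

layer 43 (z = 10.32 mm)

Layer 43 (z = 10.32): the r=5.5 sphere slices to a regular 12-gon of circumradius 2.649 (√(r²−h²) with h=4.82 from center) (perimeter = 2·12·2.649·sin(180°/12) = 16.46 mm); the cylinder at (7.5, -3.5): section is a regular 12-gon, circumradius r=5 (perimeter = 2·12·5.000·sin(180°/12) = 31.06 mm); the r=3.5 sphere at (4, 6.5) contributes a regular 12-gon of circumradius √(3.5²−1.82²) = 2.990 (perimeter = 2·12·2.990·sin(180°/12) = 18.57 mm); Combining (union): the 3 present regions are separate (no shared area or edge), so areas and boundary lengths simply add and each stays a separate island — boundary = 66.08 mm. So its perimeter = 66.08 mm. Layer 66 (z = 15.84): the sphere is not intersected at this z (|z−center|=10.340 > r=5.5); the r=5 cylinder at (7.5, -3.5) gives a regular 12-gon of circumradius 5 (constant along its height) (perimeter = 2·12·5.000·sin(180°/12) = 31.06 mm); the sphere at (4, 6.5) is not intersected at this z (|z−center|=7.340 > r=3.5); Taking the union: only the r=5 cylinder at (7.5, -3.5) is present, so the union is just that shape — boundary = 31.06 mm. So its perimeter = 31.06 mm. Layer 43 is larger (66.08 vs 31.06 mm).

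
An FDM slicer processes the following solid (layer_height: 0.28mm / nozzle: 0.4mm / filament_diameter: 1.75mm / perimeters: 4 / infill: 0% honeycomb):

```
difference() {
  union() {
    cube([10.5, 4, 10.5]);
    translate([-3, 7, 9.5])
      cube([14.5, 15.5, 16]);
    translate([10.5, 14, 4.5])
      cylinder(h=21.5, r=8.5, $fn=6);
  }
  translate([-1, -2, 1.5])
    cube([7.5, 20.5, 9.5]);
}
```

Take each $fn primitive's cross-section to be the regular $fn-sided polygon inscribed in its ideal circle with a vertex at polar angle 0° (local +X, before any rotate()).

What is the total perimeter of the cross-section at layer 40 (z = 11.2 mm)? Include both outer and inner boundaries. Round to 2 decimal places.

At z = 11.2 mm: the cube is not intersected at this z (z outside [0, 10.5]); the cube at (-3, 7) (footprint 14.5×15.5) is included at this height (perimeter 60.00 mm); the cylinder at (10.5, 14): section is a regular 6-gon, circumradius r=8.5 (perimeter = 2·6·8.500·sin(180°/6) = 51.00 mm); Merging all regions: the regions partially overlap (shared area 106.64 mm²), so the edge portions inside another operand are dropped and the merged outline is re-measured after clipping — boundary = 69.35 mm; the cube at (-1, -2) does not reach this height (z outside [1.5, 11]); Subtracting the remaining from the first: none of the subtracted shapes is present at this height, so the result so far is unchanged — boundary = 69.35 mm. Overall, the cross-section is a single solid region. Total boundary length (outer) = 69.35 mm.

69.35 mm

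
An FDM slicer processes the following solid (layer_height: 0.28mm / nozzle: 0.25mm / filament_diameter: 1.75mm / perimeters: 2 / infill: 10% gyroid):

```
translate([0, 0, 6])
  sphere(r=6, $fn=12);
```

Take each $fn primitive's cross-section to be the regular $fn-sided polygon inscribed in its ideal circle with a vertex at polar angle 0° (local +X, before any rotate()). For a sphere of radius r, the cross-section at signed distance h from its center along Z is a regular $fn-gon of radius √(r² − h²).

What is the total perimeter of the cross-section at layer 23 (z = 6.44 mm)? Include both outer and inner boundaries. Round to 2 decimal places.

37.17 mm

At z = 6.44 mm: the r=6 sphere contributes a regular 12-gon of circumradius √(6²−0.44²) = 5.984 (perimeter = 2·12·5.984·sin(180°/12) = 37.17 mm). Overall, the cross-section is a single solid region. Total boundary length (outer) = 37.17 mm.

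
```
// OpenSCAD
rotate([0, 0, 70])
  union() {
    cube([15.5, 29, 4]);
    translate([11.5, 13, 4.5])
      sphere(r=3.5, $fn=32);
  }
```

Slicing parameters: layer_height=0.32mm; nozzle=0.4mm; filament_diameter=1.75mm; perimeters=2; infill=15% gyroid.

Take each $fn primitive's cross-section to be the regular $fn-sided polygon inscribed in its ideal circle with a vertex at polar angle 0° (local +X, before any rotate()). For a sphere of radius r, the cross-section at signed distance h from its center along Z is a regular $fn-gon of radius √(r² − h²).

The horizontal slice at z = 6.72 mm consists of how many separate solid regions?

1

At z = 6.72 mm: the cube does not reach this height (z outside [0, 4]); the r=3.5 sphere at (11.5, 13) contributes a regular 32-gon of circumradius √(3.5²−2.22²) = 2.706; Taking the union: only the r=3.5 sphere at (11.5, 13) is present, so the union is just that shape — 1 connected region; (whole slice rotated 70° about Z — lengths, areas and connectivity unchanged). The result has 1 disconnected region.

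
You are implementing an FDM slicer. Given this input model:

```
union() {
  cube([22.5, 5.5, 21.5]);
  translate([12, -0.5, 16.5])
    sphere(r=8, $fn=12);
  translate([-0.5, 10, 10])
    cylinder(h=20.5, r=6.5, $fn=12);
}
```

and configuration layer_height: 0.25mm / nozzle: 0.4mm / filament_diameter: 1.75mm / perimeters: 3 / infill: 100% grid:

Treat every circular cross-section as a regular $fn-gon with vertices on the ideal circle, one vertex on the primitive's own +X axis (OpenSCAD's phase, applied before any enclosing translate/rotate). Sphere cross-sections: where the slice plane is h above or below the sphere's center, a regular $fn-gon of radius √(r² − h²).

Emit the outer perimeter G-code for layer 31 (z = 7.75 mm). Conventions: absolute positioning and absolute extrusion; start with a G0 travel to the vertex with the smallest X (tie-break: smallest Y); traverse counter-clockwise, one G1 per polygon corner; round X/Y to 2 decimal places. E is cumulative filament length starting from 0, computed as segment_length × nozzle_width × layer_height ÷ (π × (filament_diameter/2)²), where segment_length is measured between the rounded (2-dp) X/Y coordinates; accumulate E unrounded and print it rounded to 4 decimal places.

G0 X0.00 Y0.00 Z7.75
G1 X22.50 Y0.00 E0.9354
G1 X22.50 Y5.50 E1.1641
G1 X0.00 Y5.50 E2.0995
G1 X0.00 Y0.00 E2.3282

At z = 7.75 mm: the cube is present — its section is the full 22.5×5.5 rectangle; the sphere at (12, -0.5) does not reach this height (|z−center|=8.750 > r=8); the cylinder at (-0.5, 10) does not reach this height (z outside [10, 30.5]); Combining (union): only the 22.5×5.5 cube is present, so the union is just that shape — 1 connected region. The outline is a single polygon with 4 vertices. Extrusion per mm of travel: 0.4 × 0.25 / (π × 0.875²) = 0.041575. Accumulating E over each segment gives final E = 2.3282.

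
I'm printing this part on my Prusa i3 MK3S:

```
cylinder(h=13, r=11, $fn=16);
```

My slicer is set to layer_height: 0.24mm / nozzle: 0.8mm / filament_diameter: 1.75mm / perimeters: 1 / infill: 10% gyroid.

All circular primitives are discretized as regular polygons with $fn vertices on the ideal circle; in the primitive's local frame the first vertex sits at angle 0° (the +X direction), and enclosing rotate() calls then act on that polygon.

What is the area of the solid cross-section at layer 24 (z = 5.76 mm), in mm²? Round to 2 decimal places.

At z = 5.76 mm: the cylinder: section is a regular 16-gon, circumradius r=11 (area = (16/2)·11.000²·sin(360°/16) = 370.44 mm²). Overall, the cross-section is a single solid region. Net area = 370.44 mm².

370.44 mm²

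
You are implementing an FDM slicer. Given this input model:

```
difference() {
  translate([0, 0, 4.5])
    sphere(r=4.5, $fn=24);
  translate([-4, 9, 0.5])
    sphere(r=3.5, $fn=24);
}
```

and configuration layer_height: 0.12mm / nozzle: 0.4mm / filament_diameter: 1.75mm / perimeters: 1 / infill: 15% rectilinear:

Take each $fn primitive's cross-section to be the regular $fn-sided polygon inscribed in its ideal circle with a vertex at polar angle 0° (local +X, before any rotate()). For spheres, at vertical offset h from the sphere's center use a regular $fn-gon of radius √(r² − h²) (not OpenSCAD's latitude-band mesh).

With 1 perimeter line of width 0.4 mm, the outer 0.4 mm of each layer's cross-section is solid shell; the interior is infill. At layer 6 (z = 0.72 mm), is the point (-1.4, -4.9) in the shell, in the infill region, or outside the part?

At z = 0.72 mm: the r=4.5 sphere contributes a regular 24-gon of circumradius √(4.5²−3.78²) = 2.442; the r=3.5 sphere at (-4, 9) slices to a regular 24-gon of circumradius 3.493 (√(r²−h²) with h=0.22 from center); After the difference (first − rest): starting from the r=4.5 sphere, the r=3.5 sphere at (-4, 9) misses the remaining region (no effect) — 1 connected region. Overall, the cross-section is a single solid region. The nearest boundary edge runs (-0.00, -2.44)→(-0.63, -2.36); distance from the point to it = 2.66 mm. The point is not inside any of the regions above, so it lies outside the cross-section (2.66 mm from the nearest boundary).

outside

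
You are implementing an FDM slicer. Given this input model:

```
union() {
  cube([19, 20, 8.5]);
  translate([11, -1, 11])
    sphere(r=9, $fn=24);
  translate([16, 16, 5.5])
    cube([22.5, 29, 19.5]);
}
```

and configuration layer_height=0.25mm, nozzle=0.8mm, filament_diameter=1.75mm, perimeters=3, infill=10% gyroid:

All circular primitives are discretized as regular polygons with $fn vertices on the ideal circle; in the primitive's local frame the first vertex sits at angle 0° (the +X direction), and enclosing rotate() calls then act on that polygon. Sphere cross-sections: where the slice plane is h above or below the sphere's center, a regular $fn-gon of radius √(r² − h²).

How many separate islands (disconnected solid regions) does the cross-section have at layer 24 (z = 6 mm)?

1

At z = 6 mm: the cube is present — its section is the full 19×20 rectangle; the r=9 sphere at (11, -1) slices to a regular 24-gon of circumradius 7.483 (√(r²−h²) with h=5 from center); the cube at (16, 16) (footprint 22.5×29) is included at this height; Taking the union: the regions partially overlap (shared area 84.13 mm²), so overlapping operands fuse into one piece — 1 connected region. Overall, the cross-section is a single solid region. Island count = 1.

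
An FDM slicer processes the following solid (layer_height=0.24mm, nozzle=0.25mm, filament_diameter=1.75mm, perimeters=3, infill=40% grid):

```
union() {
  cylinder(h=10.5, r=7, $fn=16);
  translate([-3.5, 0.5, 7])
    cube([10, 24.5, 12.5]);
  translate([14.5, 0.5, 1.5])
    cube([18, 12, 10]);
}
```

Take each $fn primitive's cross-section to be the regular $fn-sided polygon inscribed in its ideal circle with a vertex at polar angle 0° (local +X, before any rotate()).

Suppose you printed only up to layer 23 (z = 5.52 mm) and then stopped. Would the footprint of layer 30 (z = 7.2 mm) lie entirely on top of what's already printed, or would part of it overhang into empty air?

Compare the two slices. At z = 5.52: the cylinder: section is a regular 16-gon, circumradius r=7 (area = (16/2)·7.000²·sin(360°/16) = 150.01 mm²); the cube at (-3.5, 0.5) does not reach this height (z outside [7, 19.5]); the cube at (14.5, 0.5) (footprint 18×12) is included at this height (area 216.00 mm²); Merging all regions: the 2 present regions are separate (no shared area or edge), so areas and boundary lengths simply add and each stays a separate island — area = 366.01 mm². At z = 7.2: the r=7 cylinder gives a regular 16-gon of circumradius 7 (constant along its height) (area = (16/2)·7.000²·sin(360°/16) = 150.01 mm²); the cube at (-3.5, 0.5) (footprint 10×24.5) is included at this height (area 245.00 mm²); the cube at (14.5, 0.5) (footprint 18×12) is included at this height (area 216.00 mm²); Taking the union: the regions partially overlap — summed areas 611.01 mm² minus the doubly-counted overlap 55.00 mm² gives 556.01 mm² — area = 556.01 mm². Checking containment: at z = 7.2 the cross-section extends beyond the z = 5.52 cross-section by about 190.00 mm².

part overhangs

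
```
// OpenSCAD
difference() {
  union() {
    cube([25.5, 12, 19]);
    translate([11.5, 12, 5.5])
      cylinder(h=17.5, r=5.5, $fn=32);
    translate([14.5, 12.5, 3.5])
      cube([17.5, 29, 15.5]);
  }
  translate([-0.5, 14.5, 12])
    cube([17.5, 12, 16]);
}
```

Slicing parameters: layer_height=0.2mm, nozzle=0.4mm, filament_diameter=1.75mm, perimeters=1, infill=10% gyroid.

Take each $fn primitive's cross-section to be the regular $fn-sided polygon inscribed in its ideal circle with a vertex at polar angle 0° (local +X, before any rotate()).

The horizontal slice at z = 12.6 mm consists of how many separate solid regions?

1

At z = 12.6 mm: the 25.5×12 cube contributes its full rectangle; the r=5.5 cylinder at (11.5, 12) gives a regular 32-gon of circumradius 5.5 (constant along its height); the cube at (14.5, 12.5) is present — its section is the full 17.5×29 rectangle; Merging all regions: the regions partially overlap (shared area 54.00 mm²), so overlapping operands fuse into one piece — 1 connected region; the cube at (-0.5, 14.5) is present — its section is the full 17.5×12 rectangle; Subtracting the remaining from the first: starting from that combined region, the 17.5×12 cube at (-0.5, 14.5) partially overlaps it — only the 48.47 mm² overlap (of its 210.00 mm²) is removed, clipping the outline — 1 connected region. The result has 1 disconnected region.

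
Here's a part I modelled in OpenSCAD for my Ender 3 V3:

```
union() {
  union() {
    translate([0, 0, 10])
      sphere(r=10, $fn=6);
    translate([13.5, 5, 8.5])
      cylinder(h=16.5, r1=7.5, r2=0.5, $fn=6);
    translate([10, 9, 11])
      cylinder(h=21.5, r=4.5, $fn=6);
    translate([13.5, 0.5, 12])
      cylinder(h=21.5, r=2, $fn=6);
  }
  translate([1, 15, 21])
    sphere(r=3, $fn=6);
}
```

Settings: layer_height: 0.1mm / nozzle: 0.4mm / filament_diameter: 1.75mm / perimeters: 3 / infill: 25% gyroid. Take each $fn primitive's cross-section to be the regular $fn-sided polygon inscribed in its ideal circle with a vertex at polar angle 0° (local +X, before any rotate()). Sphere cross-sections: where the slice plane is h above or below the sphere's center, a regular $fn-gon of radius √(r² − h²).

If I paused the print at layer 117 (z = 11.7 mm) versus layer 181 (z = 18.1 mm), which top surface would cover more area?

Layer 117 (z = 11.7): the sphere: section is a regular 6-gon, circumradius = √(r²−h²) = √(10²−1.7²) = 9.854 (area = (6/2)·9.854²·sin(360°/6) = 252.30 mm²); the cone at (13.5, 5): at t=0.194 of its height the radius interpolates to r₁+(r₂−r₁)t = 6.142, giving a regular 6-gon of that circumradius (area = (6/2)·6.142²·sin(360°/6) = 98.02 mm²); the r=4.5 cylinder at (10, 9) contributes a regular 6-gon of circumradius 4.5 (area = (6/2)·4.500²·sin(360°/6) = 52.61 mm²); the cylinder at (13.5, 0.5) is not intersected at this z (z outside [12, 33.5]); Combining (union): the regions partially overlap — summed areas 402.93 mm² minus the doubly-counted overlap 24.16 mm² gives 378.78 mm² — area = 378.78 mm²; the sphere at (1, 15) does not reach this height (|z−center|=9.300 > r=3); Taking the union: only the result so far is present, so the union is just that shape — area = 378.78 mm². So its area = 378.78 mm². Layer 181 (z = 18.1): the r=10 sphere contributes a regular 6-gon of circumradius √(10²−8.1²) = 5.864 (area = (6/2)·5.864²·sin(360°/6) = 89.35 mm²); the cone at (13.5, 5): at t=0.582 of its height the radius interpolates to r₁+(r₂−r₁)t = 3.427, giving a regular 6-gon of that circumradius (area = (6/2)·3.427²·sin(360°/6) = 30.52 mm²); the r=4.5 cylinder at (10, 9) contributes a regular 6-gon of circumradius 4.5 (area = (6/2)·4.500²·sin(360°/6) = 52.61 mm²); the r=2 cylinder at (13.5, 0.5) contributes a regular 6-gon of circumradius 2 (area = (6/2)·2.000²·sin(360°/6) = 10.39 mm²); Combining (union): the regions partially overlap — summed areas 182.87 mm² minus the doubly-counted overlap 6.49 mm² gives 176.38 mm² — area = 176.38 mm²; the r=3 sphere at (1, 15) contributes a regular 6-gon of circumradius √(3²−2.9²) = 0.768 (area = (6/2)·0.768²·sin(360°/6) = 1.53 mm²); Taking the union: the 2 present regions are separate (no shared area or edge), so areas and boundary lengths simply add and each stays a separate island — area = 177.91 mm². So its area = 177.91 mm². Layer 117 is larger (378.78 vs 177.91 mm²).

layer 117 (z = 11.7 mm)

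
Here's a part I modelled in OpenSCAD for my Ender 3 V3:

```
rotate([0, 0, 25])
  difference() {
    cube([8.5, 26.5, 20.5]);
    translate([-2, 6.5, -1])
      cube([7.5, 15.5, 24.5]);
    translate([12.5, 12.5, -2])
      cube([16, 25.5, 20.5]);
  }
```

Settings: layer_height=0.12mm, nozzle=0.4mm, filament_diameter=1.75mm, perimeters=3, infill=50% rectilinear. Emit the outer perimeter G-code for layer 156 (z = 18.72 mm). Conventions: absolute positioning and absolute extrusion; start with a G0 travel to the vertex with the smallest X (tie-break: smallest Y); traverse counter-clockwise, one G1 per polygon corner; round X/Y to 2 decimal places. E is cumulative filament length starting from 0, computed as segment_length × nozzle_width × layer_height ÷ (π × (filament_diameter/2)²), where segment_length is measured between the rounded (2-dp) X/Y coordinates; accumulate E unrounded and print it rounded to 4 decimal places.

G0 X-11.20 Y24.02 Z18.72
G1 X-9.30 Y19.94 E0.0898
G1 X-4.31 Y22.26 E0.1996
G1 X2.24 Y8.22 E0.5088
G1 X-2.75 Y5.89 E0.6187
G1 X0.00 Y0.00 E0.7484
G1 X7.70 Y3.59 E0.9180
G1 X-3.50 Y27.61 E1.4469
G1 X-11.20 Y24.02 E1.6164

At z = 18.72 mm: the 8.5×26.5 cube contributes its full rectangle; the cube at (-2, 6.5) (footprint 7.5×15.5) is included at this height; the cube at (12.5, 12.5) does not reach this height (z outside [-2, 18.5]); Subtracting the remaining from the first: starting from the 8.5×26.5 cube, the 7.5×15.5 cube at (-2, 6.5) partially overlaps it — only the 85.25 mm² overlap (of its 116.25 mm²) is removed, clipping the outline — 1 connected region; (whole slice rotated 25° about Z — lengths, areas and connectivity unchanged). The outline is a single polygon with 8 vertices. Extrusion per mm of travel: 0.4 × 0.12 / (π × 0.875²) = 0.019956. Accumulating E over each segment gives final E = 1.6164.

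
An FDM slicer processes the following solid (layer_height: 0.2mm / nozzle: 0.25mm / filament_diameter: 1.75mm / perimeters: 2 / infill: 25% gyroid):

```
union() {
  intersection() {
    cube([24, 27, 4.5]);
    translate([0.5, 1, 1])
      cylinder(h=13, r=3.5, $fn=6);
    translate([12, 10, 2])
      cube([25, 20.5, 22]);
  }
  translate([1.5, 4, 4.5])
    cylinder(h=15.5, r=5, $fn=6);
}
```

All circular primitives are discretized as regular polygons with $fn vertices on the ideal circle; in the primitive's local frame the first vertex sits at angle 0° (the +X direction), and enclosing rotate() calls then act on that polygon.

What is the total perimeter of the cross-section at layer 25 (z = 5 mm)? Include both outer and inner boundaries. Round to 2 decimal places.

30.00 mm

At z = 5 mm: the cube is not intersected at this z (z outside [0, 4.5]); the r=3.5 cylinder at (0.5, 1) contributes a regular 6-gon of circumradius 3.5 (perimeter = 2·6·3.500·sin(180°/6) = 21.00 mm); the cube at (12, 10) is present — its section is the full 25×20.5 rectangle (perimeter 91.00 mm); Keeping only the common overlap: at least one operand is absent at this height, so nothing remains; the r=5 cylinder at (1.5, 4) gives a regular 6-gon of circumradius 5 (constant along its height) (perimeter = 2·6·5.000·sin(180°/6) = 30.00 mm); Merging all regions: only the r=5 cylinder at (1.5, 4) is present, so the union is just that shape — boundary = 30.00 mm. Overall, the cross-section is a single solid region. Total boundary length (outer) = 30.00 mm.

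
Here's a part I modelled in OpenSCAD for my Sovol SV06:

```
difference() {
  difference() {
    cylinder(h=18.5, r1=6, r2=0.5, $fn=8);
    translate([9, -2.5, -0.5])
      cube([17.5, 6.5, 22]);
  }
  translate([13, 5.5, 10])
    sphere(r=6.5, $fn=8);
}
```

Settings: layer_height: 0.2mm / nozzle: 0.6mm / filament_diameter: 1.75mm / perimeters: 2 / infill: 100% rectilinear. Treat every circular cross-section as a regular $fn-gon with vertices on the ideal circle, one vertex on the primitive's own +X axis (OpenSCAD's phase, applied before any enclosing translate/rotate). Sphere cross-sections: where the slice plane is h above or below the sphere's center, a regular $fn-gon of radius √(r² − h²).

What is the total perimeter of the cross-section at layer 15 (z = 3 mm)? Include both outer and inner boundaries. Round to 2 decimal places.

At z = 3 mm: the cone (r1=6→r2=0.5) has section circumradius 5.108 here — a regular 8-gon (perimeter = 2·8·5.108·sin(180°/8) = 31.28 mm); the cube at (9, -2.5) is present — its section is the full 17.5×6.5 rectangle (perimeter 48.00 mm); After the difference (first − rest): starting from the cone, the 17.5×6.5 cube at (9, -2.5) misses the remaining region (no effect) — boundary = 31.28 mm; the sphere at (13, 5.5) is absent (|z−center|=7.000 > r=6.5); After the difference (first − rest): none of the subtracted shapes is present at this height, so that combined region is unchanged — boundary = 31.28 mm. Overall, the cross-section is a single solid region. Total boundary length (outer) = 31.28 mm.

31.28 mm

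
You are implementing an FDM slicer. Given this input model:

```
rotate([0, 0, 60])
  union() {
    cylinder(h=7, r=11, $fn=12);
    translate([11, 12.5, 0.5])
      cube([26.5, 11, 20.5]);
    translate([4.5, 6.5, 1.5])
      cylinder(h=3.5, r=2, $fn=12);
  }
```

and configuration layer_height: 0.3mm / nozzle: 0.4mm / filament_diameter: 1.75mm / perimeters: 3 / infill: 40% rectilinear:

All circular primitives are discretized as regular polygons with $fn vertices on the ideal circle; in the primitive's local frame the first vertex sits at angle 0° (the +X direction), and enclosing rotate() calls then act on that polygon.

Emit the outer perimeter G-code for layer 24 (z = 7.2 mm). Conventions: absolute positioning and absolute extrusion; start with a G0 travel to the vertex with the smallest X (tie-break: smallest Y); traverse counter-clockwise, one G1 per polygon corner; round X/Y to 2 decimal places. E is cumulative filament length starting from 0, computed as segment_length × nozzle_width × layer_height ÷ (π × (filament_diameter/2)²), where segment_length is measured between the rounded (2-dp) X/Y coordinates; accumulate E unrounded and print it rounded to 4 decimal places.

G0 X-14.85 Y21.28 Z7.20
G1 X-5.33 Y15.78 E0.5485
G1 X7.92 Y38.73 E1.8706
G1 X-1.60 Y44.23 E2.4191
G1 X-14.85 Y21.28 E3.7413

At z = 7.2 mm: the cylinder is not intersected at this z (z outside [0, 7]); the 26.5×11 cube at (11, 12.5) contributes its full rectangle; the cylinder at (4.5, 6.5) is not intersected at this z (z outside [1.5, 5]); Taking the union: only the 26.5×11 cube at (11, 12.5) is present, so the union is just that shape — 1 connected region; (rotated 60° about Z; rotation is an isometry so areas/perimeters/island counts are preserved). The outline is a single polygon with 4 vertices. Extrusion per mm of travel: 0.4 × 0.3 / (π × 0.875²) = 0.049890. Accumulating E over each segment gives final E = 3.7413.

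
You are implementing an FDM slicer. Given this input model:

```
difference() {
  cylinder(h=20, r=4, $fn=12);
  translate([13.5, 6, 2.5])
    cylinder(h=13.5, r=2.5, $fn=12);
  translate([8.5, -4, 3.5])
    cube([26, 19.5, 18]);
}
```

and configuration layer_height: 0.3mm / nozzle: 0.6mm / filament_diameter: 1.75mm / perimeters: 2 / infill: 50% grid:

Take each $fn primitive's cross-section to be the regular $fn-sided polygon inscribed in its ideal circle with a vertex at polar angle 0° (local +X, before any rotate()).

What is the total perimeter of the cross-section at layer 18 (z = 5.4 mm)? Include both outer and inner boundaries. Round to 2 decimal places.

24.85 mm

At z = 5.4 mm: the r=4 cylinder contributes a regular 12-gon of circumradius 4 (perimeter = 2·12·4.000·sin(180°/12) = 24.85 mm); the cylinder at (13.5, 6): section is a regular 12-gon, circumradius r=2.5 (perimeter = 2·12·2.500·sin(180°/12) = 15.53 mm); the cube at (8.5, -4) is present — its section is the full 26×19.5 rectangle (perimeter 91.00 mm); After the difference (first − rest): starting from the r=4 cylinder, the r=2.5 cylinder at (13.5, 6) misses the remaining region (no effect); the 26×19.5 cube at (8.5, -4) misses the remaining region (no effect) — boundary = 24.85 mm. Overall, the cross-section is a single solid region. Total boundary length (outer) = 24.85 mm.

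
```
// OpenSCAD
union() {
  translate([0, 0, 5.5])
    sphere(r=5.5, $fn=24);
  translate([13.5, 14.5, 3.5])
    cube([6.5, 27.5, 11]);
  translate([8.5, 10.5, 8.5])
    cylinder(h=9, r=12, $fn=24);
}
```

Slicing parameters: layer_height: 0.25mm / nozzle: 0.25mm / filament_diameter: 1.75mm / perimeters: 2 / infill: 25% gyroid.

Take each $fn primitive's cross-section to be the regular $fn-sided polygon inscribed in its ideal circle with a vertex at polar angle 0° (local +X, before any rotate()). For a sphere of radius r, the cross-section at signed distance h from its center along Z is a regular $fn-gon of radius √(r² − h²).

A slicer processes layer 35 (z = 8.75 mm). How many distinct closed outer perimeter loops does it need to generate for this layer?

At z = 8.75 mm: the sphere: section is a regular 24-gon, circumradius = √(r²−h²) = √(5.5²−3.25²) = 4.437; the cube at (13.5, 14.5) is present — its section is the full 6.5×27.5 rectangle; the r=12 cylinder at (8.5, 10.5) contributes a regular 24-gon of circumradius 12; Taking the union: the regions partially overlap (shared area 42.27 mm²), so overlapping operands fuse into one piece — 1 connected region. The result has 1 disconnected region.

1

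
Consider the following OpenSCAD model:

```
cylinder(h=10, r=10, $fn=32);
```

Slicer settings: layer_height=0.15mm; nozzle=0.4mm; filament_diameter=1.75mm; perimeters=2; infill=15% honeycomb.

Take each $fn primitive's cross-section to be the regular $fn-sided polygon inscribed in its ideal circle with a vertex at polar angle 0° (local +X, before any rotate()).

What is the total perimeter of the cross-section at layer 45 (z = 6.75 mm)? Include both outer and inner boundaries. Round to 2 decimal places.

At z = 6.75 mm: the cylinder: section is a regular 32-gon, circumradius r=10 (perimeter = 2·32·10.000·sin(180°/32) = 62.73 mm). Overall, the cross-section is a single solid region. Total boundary length (outer) = 62.73 mm.

62.73 mm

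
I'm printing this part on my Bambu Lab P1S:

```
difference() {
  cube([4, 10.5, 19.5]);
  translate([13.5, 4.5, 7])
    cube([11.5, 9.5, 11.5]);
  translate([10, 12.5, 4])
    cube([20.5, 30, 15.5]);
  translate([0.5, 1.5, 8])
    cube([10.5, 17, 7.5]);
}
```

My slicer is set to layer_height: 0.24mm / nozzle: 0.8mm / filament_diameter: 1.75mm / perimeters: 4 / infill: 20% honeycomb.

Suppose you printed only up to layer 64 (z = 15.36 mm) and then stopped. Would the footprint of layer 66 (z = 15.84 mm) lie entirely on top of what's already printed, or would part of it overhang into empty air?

Compare the two slices. At z = 15.36: the cube is present — its section is the full 4×10.5 rectangle (area 42.00 mm²); the cube at (13.5, 4.5) is present — its section is the full 11.5×9.5 rectangle (area 109.25 mm²); the cube at (10, 12.5) (footprint 20.5×30) is included at this height (area 615.00 mm²); the cube at (0.5, 1.5) is present — its section is the full 10.5×17 rectangle (area 178.50 mm²); Taking the first minus the rest: starting from the 4×10.5 cube (42.00 mm²), the 11.5×9.5 cube at (13.5, 4.5) misses the remaining region (no effect); the 20.5×30 cube at (10, 12.5) misses the remaining region (no effect); the 10.5×17 cube at (0.5, 1.5) partially overlaps it — only the 31.50 mm² overlap (of its 178.50 mm²) is removed, clipping the outline — area = 10.50 mm². At z = 15.84: the cube is present — its section is the full 4×10.5 rectangle (area 42.00 mm²); the 11.5×9.5 cube at (13.5, 4.5) contributes its full rectangle (area 109.25 mm²); the cube at (10, 12.5) is present — its section is the full 20.5×30 rectangle (area 615.00 mm²); the cube at (0.5, 1.5) is absent (z outside [8, 15.5]); Taking the first minus the rest: starting from the 4×10.5 cube (42.00 mm²), the 11.5×9.5 cube at (13.5, 4.5) misses the remaining region (no effect); the 20.5×30 cube at (10, 12.5) misses the remaining region (no effect) — area = 42.00 mm². Checking containment: at z = 15.84 the cross-section extends beyond the z = 15.36 cross-section by about 31.50 mm².

part overhangs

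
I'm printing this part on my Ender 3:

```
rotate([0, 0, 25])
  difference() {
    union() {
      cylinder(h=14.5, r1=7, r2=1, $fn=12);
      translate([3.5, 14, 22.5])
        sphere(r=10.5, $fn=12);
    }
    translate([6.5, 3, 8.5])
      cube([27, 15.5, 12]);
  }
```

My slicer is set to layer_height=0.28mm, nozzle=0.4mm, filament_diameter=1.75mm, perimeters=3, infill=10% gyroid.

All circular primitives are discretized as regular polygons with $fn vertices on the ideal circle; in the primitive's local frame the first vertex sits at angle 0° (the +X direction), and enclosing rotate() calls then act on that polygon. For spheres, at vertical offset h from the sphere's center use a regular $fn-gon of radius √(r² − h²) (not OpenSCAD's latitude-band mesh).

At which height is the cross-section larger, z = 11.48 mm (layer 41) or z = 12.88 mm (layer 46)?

Layer 41 (z = 11.48): the cone (r1=7→r2=1) has section circumradius 2.250 here — a regular 12-gon (area = (12/2)·2.250²·sin(360°/12) = 15.18 mm²); the sphere at (3.5, 14) is not intersected at this z (|z−center|=11.020 > r=10.5); Taking the union: only the cone is present, so the union is just that shape — area = 15.18 mm²; the cube at (6.5, 3) (footprint 27×15.5) is included at this height (area 418.50 mm²); After the difference (first − rest): starting from the result so far (15.18 mm²), the 27×15.5 cube at (6.5, 3) misses the remaining region (no effect) — area = 15.18 mm²; (rotated 25° about Z; rotation is an isometry so areas/perimeters/island counts are preserved). So its area = 15.18 mm². Layer 46 (z = 12.88): the cone: at t=0.888 of its height the radius interpolates to r₁+(r₂−r₁)t = 1.670, giving a regular 12-gon of that circumradius (area = (12/2)·1.670²·sin(360°/12) = 8.37 mm²); the r=10.5 sphere at (3.5, 14) contributes a regular 12-gon of circumradius √(10.5²−9.62²) = 4.208 (area = (12/2)·4.208²·sin(360°/12) = 53.12 mm²); Taking the union: the 2 present regions are separate (no shared area or edge), so areas and boundary lengths simply add and each stays a separate island — area = 61.49 mm²; the cube at (6.5, 3) is present — its section is the full 27×15.5 rectangle (area 418.50 mm²); After the difference (first − rest): starting from that combined region (61.49 mm²), the 27×15.5 cube at (6.5, 3) partially overlaps it — only the 4.31 mm² overlap (of its 418.50 mm²) is removed, clipping the outline — area = 57.18 mm²; (rotated 25° about Z; rotation is an isometry so areas/perimeters/island counts are preserved). So its area = 57.18 mm². Layer 46 is larger (57.18 vs 15.18 mm²).

layer 46 (z = 12.88 mm)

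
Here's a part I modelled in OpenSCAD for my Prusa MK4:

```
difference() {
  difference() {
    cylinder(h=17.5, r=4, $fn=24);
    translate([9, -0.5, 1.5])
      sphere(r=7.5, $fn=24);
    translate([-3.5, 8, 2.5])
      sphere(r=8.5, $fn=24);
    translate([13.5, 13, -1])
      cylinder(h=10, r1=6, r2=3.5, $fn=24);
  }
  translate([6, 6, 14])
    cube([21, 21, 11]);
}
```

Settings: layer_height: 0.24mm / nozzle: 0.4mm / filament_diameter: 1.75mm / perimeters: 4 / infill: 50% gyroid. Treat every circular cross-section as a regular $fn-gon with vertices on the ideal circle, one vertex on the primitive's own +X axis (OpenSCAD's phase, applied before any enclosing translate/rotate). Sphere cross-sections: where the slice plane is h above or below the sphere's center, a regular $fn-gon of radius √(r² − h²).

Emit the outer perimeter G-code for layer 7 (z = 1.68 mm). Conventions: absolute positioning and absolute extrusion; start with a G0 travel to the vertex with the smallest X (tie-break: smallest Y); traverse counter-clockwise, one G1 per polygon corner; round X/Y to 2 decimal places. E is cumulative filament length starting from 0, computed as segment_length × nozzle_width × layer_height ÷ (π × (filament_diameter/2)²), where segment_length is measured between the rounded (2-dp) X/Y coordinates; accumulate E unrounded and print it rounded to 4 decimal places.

G0 X-3.95 Y-0.40 Z1.68
G1 X-3.86 Y-1.04 E0.0258
G1 X-3.46 Y-2.00 E0.0673
G1 X-2.83 Y-2.83 E0.1089
G1 X-2.00 Y-3.46 E0.1505
G1 X-1.04 Y-3.86 E0.1920
G1 X0.00 Y-4.00 E0.2339
G1 X1.04 Y-3.86 E0.2758
G1 X2.00 Y-3.46 E0.3173
G1 X2.14 Y-3.36 E0.3241
G1 X1.76 Y-2.44 E0.3639
G1 X1.50 Y-0.50 E0.4420
G1 X1.76 Y1.44 E0.5201
G1 X1.77 Y1.47 E0.5214
G1 X0.73 Y0.67 E0.5737
G1 X-1.31 Y-0.17 E0.6618
G1 X-3.50 Y-0.46 E0.7500
G1 X-3.95 Y-0.40 E0.7681

At z = 1.68 mm: the r=4 cylinder contributes a regular 24-gon of circumradius 4; the r=7.5 sphere at (9, -0.5) contributes a regular 24-gon of circumradius √(7.5²−0.18²) = 7.498; the r=8.5 sphere at (-3.5, 8) contributes a regular 24-gon of circumradius √(8.5²−0.82²) = 8.460; the cone at (13.5, 13) contributes a regular 24-gon of circumradius 5.330 (interpolated between r1=6 and r2=3.5 at t=0.268); Taking the first minus the rest: starting from the r=4 cylinder, the r=7.5 sphere at (9, -0.5) partially overlaps it — only the 10.86 mm² overlap (of its 174.60 mm²) is removed, clipping the outline; the r=8.5 sphere at (-3.5, 8) partially overlaps it — only the 19.22 mm² overlap (of its 222.31 mm²) is removed, clipping the outline; the cone at (13.5, 13) misses the remaining region (no effect) — 1 connected region; the cube at (6, 6) does not reach this height (z outside [14, 25]); Subtracting the remaining from the first: none of the subtracted shapes is present at this height, so the result so far is unchanged — 1 connected region. The outline is a single polygon with 17 vertices. Extrusion per mm of travel: 0.4 × 0.24 / (π × 0.875²) = 0.039912. Accumulating E over each segment gives final E = 0.7681.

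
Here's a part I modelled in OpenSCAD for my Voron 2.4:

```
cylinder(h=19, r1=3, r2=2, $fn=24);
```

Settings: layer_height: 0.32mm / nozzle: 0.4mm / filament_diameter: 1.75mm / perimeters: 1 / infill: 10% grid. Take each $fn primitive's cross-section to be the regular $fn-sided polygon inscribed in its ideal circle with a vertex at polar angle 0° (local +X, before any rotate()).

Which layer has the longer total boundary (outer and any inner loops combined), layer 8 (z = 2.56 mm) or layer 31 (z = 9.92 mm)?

layer 8 (z = 2.56 mm)

Layer 8 (z = 2.56): the cone: at t=0.135 of its height the radius interpolates to r₁+(r₂−r₁)t = 2.865, giving a regular 24-gon of that circumradius (perimeter = 2·24·2.865·sin(180°/24) = 17.95 mm). So its perimeter = 17.95 mm. Layer 31 (z = 9.92): the cone: at t=0.522 of its height the radius interpolates to r₁+(r₂−r₁)t = 2.478, giving a regular 24-gon of that circumradius (perimeter = 2·24·2.478·sin(180°/24) = 15.52 mm). So its perimeter = 15.52 mm. Layer 8 is larger (17.95 vs 15.52 mm).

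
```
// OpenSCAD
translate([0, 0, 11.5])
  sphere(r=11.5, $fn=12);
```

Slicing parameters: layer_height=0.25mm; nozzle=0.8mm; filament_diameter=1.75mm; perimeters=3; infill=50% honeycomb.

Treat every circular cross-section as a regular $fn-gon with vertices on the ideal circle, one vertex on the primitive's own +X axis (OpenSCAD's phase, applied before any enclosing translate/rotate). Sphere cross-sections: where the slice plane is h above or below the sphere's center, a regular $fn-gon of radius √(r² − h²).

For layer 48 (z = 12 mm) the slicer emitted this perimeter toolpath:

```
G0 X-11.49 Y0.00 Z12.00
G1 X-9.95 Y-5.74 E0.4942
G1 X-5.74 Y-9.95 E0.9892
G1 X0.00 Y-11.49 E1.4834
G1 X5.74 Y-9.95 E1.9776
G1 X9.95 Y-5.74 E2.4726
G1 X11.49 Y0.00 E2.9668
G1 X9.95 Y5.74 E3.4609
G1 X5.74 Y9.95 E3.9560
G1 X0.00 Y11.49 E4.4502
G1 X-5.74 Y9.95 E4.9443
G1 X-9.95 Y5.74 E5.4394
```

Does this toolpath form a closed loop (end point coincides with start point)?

no

Start point (G0): (-11.49, 0.00). End point (last G1): the path does not return to the start — open.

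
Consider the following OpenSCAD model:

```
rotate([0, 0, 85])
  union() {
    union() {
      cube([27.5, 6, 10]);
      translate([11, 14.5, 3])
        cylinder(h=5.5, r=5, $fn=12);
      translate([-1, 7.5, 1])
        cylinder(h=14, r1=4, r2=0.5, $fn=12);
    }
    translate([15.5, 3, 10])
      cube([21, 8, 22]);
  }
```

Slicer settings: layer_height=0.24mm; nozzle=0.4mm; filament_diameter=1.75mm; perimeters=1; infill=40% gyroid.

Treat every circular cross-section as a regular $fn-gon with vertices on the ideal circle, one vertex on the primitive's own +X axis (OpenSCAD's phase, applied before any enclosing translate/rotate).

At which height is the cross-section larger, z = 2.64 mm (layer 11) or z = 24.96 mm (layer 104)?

layer 11 (z = 2.64 mm)

Layer 11 (z = 2.64): the cube (footprint 27.5×6) is included at this height (area 165.00 mm²); the cylinder at (11, 14.5) is not intersected at this z (z outside [3, 8.5]); the cone at (-1, 7.5) (r1=4→r2=0.5) has section circumradius 3.590 here — a regular 12-gon (area = (12/2)·3.590²·sin(360°/12) = 38.66 mm²); Combining (union): the regions partially overlap — summed areas 203.66 mm² minus the doubly-counted overlap 2.63 mm² gives 201.04 mm² — area = 201.04 mm²; the cube at (15.5, 3) does not reach this height (z outside [10, 32]); Taking the union: only the result so far is present, so the union is just that shape — area = 201.04 mm²; (rotated 85° about Z; rotation is an isometry so areas/perimeters/island counts are preserved). So its area = 201.04 mm². Layer 104 (z = 24.96): the cube is not intersected at this z (z outside [0, 10]); the cylinder at (11, 14.5) is not intersected at this z (z outside [3, 8.5]); the cone at (-1, 7.5) is absent (z outside [1, 15]); Combining (union): nothing is present at this height; the cube at (15.5, 3) (footprint 21×8) is included at this height (area 168.00 mm²); Taking the union: only the 21×8 cube at (15.5, 3) is present, so the union is just that shape — area = 168.00 mm²; (rotated 85° about Z; rotation is an isometry so areas/perimeters/island counts are preserved). So its area = 168.00 mm². Layer 11 is larger (201.04 vs 168.00 mm²).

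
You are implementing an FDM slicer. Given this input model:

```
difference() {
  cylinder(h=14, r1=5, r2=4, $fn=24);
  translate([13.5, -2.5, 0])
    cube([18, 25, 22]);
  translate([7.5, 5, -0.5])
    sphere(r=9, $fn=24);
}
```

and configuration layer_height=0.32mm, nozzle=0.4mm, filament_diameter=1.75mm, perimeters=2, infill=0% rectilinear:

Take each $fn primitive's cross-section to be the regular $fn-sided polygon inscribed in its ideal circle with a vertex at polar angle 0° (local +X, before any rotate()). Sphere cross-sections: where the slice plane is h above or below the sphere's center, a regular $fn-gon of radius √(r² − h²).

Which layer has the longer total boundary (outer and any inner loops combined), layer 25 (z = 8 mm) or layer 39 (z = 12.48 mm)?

Layer 25 (z = 8): the cone (r1=5→r2=4) has section circumradius 4.429 here — a regular 24-gon (perimeter = 2·24·4.429·sin(180°/24) = 27.75 mm); the cube at (13.5, -2.5) (footprint 18×25) is included at this height (perimeter 86.00 mm); the sphere at (7.5, 5): section is a regular 24-gon, circumradius = √(r²−h²) = √(9²−8.5²) = 2.958 (perimeter = 2·24·2.958·sin(180°/24) = 18.53 mm); Taking the first minus the rest: starting from the cone, the 18×25 cube at (13.5, -2.5) misses the remaining region (no effect); the r=9 sphere at (7.5, 5) misses the remaining region (no effect) — boundary = 27.75 mm. So its perimeter = 27.75 mm. Layer 39 (z = 12.48): the cone: at t=0.891 of its height the radius interpolates to r₁+(r₂−r₁)t = 4.109, giving a regular 24-gon of that circumradius (perimeter = 2·24·4.109·sin(180°/24) = 25.74 mm); the 18×25 cube at (13.5, -2.5) contributes its full rectangle (perimeter 86.00 mm); the sphere at (7.5, 5) does not reach this height (|z−center|=12.980 > r=9); Subtracting the remaining from the first: starting from the cone, the 18×25 cube at (13.5, -2.5) misses the remaining region (no effect) — boundary = 25.74 mm. So its perimeter = 25.74 mm. Layer 25 is larger (27.75 vs 25.74 mm).

layer 25 (z = 8 mm)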